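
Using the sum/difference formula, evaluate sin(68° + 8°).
sin(68° + 8°) = sin 68° cos 8° + cos 68° sin 8° = 0.9703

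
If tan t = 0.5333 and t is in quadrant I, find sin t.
sin t = 0.4706 (using tan²t + 1 = sec²t)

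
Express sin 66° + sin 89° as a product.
sin 66° + sin 89° = 2 sin(77.5°) cos(-11.5°)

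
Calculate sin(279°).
sin(279°) = -0.9877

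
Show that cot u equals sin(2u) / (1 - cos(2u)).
RHS = 2 sin u cos u / (2sin²u) = cos u/sin u = cot u = LHS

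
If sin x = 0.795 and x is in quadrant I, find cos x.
cos x = 0.6066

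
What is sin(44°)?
sin(44°) = 0.6947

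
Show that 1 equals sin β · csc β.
RHS = sin β · (1/sin β) = 1 = LHS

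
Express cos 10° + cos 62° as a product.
cos 10° + cos 62° = 2 cos(36°) cos(-26°)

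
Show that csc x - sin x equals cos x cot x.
LHS = 1/sin x - sin x = (1 - sin²x)/sin x = cos²x/sin x = cos x · (cos x/sin x) = cos x cot x = RHS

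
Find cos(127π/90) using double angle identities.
cos(127π/90) = cos²127π/180 - sin²127π/180 = -0.2756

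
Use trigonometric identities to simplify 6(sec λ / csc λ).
6(sec λ / csc λ) = 6(tan λ) (using Reciprocal identities)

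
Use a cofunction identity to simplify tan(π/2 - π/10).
tan(π/2 - π/10) = cot(π/10)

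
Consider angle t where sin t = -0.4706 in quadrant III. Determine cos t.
cos t = ±√(1 - sin²t) = -0.8823 (negative in QIII)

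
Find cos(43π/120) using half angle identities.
cos(43π/120) = √((1 + cos 43π/60)/2) = 0.4305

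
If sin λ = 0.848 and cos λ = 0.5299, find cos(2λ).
cos(2λ) = cos²λ - sin²λ = -0.4383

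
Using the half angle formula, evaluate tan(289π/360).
tan(289π/360) = sin 289π/180 / (1 + cos 289π/180) = -0.7133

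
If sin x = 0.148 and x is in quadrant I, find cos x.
cos x = 0.989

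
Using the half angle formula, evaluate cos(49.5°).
cos(49.5°) = √((1 + cos 99°)/2) = 0.6494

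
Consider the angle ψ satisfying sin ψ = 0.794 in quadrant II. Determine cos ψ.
cos ψ = ±√(1 - sin²ψ) = -0.6079 (negative in QII)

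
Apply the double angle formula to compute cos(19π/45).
cos(19π/45) = cos²19π/90 - sin²19π/90 = 0.2419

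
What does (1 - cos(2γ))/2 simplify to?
(1 - cos(2γ))/2 = sin²γ (using Power reduction)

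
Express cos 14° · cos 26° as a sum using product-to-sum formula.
cos 14° cos 26° = (1/2)[cos(14°-26°) + cos(14°+26°)]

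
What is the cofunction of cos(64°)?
cos(64°) = sin(90° - 64°) = sin(26°)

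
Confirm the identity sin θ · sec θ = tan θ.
LHS = sin θ · (1/cos θ) = sin θ/cos θ = tan θ = RHS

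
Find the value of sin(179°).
sin(179°) = 0.01745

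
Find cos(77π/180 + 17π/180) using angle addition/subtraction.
cos(77π/180 + 17π/180) = cos 77π/180 cos 17π/180 - sin 77π/180 sin 17π/180 = -0.06976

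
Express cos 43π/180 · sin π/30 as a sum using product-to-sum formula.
cos 43π/180 sin π/30 = (1/2)[sin(43π/180+π/30) - sin(43π/180-π/30)]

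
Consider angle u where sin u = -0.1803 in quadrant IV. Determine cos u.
cos u = √(1 - sin²u) = 0.9836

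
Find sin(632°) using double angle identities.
sin(632°) = 2 sin 316° cos 316° = -0.9994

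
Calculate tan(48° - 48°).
tan(48° - 48°) = (tan 48° - tan 48°)/(1 + tan 48° tan 48°) = 0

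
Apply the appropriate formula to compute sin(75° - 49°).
sin(75° - 49°) = sin 75° cos 49° - cos 75° sin 49° = 0.4384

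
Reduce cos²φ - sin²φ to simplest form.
cos²φ - sin²φ = cos(2φ) (using Double angle)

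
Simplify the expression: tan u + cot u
tan u + cot u = sec u csc u (using Quotient identities)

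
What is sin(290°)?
sin(290°) = -0.9397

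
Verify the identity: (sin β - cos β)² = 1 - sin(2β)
LHS = sin²β - 2 sin β cos β + cos²β = (sin²β + cos²β) - 2 sin β cos β = 1 - sin(2β) = RHS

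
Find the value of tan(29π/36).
tan(29π/36) = -0.7002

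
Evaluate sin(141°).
sin(141°) = 0.6293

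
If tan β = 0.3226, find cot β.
cot β = 1/tan β = 3.1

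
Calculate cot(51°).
cot(51°) = 0.8098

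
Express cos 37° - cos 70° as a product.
cos 37° - cos 70° = -2 sin(53.5°) sin(-16.5°)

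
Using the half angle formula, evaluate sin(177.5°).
sin(177.5°) = √((1 - cos 355°)/2) = 0.04362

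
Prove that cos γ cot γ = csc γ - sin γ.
RHS = 1/sin γ - sin γ = (1 - sin²γ)/sin γ = cos²γ/sin γ = cos γ · (cos γ/sin γ) = cos γ cot γ = LHS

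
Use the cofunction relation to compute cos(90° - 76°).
cos(90° - 76°) = sin(76°) = 0.9703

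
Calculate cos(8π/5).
cos(8π/5) = 0.309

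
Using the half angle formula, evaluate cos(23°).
cos(23°) = √((1 + cos 46°)/2) = 0.9205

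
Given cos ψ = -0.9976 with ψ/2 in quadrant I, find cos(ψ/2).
cos(ψ/2) = ±√((1 + cos ψ)/2); positive since ψ/2 ∈ QI, so cos(ψ/2) = 0.03464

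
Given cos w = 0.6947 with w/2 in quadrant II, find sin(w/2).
sin(w/2) = ±√((1 - cos w)/2); positive since w/2 ∈ QII, so sin(w/2) = 0.3907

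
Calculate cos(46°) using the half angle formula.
cos(46°) = √((1 + cos 92°)/2) = 0.6947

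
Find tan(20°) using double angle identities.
tan(20°) = 2 tan 10° / (1 - tan²10°) = 0.364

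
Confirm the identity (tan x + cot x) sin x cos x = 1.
LHS = (sin x/cos x + cos x/sin x) sin x cos x = ((sin²x + cos²x)/(sin x cos x)) · sin x cos x = sin²x + cos²x = 1 = RHS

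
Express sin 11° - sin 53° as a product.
sin 11° - sin 53° = 2 cos(32°) sin(-21°)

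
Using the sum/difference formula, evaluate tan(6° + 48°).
tan(6° + 48°) = (tan 6° + tan 48°)/(1 - tan 6° tan 48°) = 1.376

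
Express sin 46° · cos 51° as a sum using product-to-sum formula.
sin 46° cos 51° = (1/2)[sin(46°+51°) + sin(46°-51°)]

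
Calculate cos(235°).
cos(235°) = -0.5736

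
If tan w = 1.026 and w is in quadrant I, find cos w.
cos w = 0.698 (using tan²w + 1 = sec²w)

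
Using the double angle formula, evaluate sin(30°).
sin(30°) = 2 sin 15° cos 15° = 1/2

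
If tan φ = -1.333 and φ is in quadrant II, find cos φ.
cos φ = -0.6001 (using tan²φ + 1 = sec²φ)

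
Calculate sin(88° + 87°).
sin(88° + 87°) = sin 88° cos 87° + cos 88° sin 87° = 0.08716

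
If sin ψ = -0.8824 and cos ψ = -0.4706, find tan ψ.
tan ψ = sin ψ / cos ψ = 1.875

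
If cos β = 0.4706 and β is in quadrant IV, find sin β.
sin β = -0.8823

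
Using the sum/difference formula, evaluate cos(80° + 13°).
cos(80° + 13°) = cos 80° cos 13° - sin 80° sin 13° = -0.05234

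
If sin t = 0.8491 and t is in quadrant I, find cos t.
cos t = 0.5282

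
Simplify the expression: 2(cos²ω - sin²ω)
2(cos²ω - sin²ω) = 2(cos(2ω)) (using Double angle)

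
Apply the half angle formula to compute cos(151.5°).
cos(151.5°) = -√((1 + cos 303°)/2) = -0.8788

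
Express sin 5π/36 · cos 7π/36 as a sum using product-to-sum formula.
sin 5π/36 cos 7π/36 = (1/2)[sin(5π/36+7π/36) + sin(5π/36-7π/36)]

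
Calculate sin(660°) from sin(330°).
sin(660°) = 2 sin 330° cos 330° = -√3/2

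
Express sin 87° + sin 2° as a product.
sin 87° + sin 2° = 2 sin(44.5°) cos(42.5°)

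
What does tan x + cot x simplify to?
tan x + cot x = sec x csc x (using Quotient identities)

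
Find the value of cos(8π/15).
cos(8π/15) = -0.1045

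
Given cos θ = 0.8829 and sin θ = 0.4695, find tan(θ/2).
tan(θ/2) = sin θ / (1 + cos θ) = 0.2493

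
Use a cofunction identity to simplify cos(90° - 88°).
cos(90° - 88°) = sin(88°)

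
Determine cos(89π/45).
cos(89π/45) = 0.9976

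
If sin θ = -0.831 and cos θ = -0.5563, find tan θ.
tan θ = sin θ / cos θ = 1.494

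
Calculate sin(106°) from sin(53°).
sin(106°) = 2 sin 53° cos 53° = 0.9613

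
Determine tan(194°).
tan(194°) = 0.2493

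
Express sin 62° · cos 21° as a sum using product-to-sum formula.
sin 62° cos 21° = (1/2)[sin(62°+21°) + sin(62°-21°)]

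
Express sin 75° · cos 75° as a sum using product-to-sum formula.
sin 75° cos 75° = (1/2)[sin(75°+75°) + sin(75°-75°)]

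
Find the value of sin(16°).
sin(16°) = 0.2756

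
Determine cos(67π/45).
cos(67π/45) = -0.0349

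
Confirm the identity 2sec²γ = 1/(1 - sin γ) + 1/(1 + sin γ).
RHS = [(1 + sin γ) + (1 - sin γ)] / [(1 - sin γ)(1 + sin γ)] = 2/(1 - sin²γ) = 2/cos²γ = 2sec²γ = LHS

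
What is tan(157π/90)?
tan(157π/90) = -1.036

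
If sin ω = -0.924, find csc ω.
csc ω = 1/sin ω = -1.082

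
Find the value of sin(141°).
sin(141°) = 0.6293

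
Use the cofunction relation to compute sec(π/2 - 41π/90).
sec(π/2 - 41π/90) = csc(41π/90) = 1.01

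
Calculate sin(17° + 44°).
sin(17° + 44°) = sin 17° cos 44° + cos 17° sin 44° = 0.8746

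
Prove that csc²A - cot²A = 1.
LHS = 1/sin²A - cos²A/sin²A = (1 - cos²A)/sin²A = sin²A/sin²A = 1 = RHS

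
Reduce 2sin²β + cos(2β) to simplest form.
2sin²β + cos(2β) = 1 (using Double angle)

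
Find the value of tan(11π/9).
tan(11π/9) = 0.8391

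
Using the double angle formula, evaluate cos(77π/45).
cos(77π/45) = cos²77π/90 - sin²77π/90 = 0.6157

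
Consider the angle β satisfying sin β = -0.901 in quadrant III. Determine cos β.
cos β = ±√(1 - sin²β) = -0.4338 (negative in QIII)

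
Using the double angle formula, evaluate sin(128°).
sin(128°) = 2 sin 64° cos 64° = 0.788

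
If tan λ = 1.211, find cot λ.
cot λ = 1/tan λ = 0.8258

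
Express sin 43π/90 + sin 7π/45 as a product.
sin 43π/90 + sin 7π/45 = 2 sin(19π/60) cos(29π/180)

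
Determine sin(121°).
sin(121°) = 0.8572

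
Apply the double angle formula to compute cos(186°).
cos(186°) = cos²93° - sin²93° = -0.9945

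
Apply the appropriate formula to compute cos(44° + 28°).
cos(44° + 28°) = cos 44° cos 28° - sin 44° sin 28° = 0.309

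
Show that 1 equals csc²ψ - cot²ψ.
RHS = 1/sin²ψ - cos²ψ/sin²ψ = (1 - cos²ψ)/sin²ψ = sin²ψ/sin²ψ = 1 = LHS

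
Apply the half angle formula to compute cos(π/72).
cos(π/72) = √((1 + cos π/36)/2) = 0.999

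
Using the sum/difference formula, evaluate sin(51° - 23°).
sin(51° - 23°) = sin 51° cos 23° - cos 51° sin 23° = 0.4695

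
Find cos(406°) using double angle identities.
cos(406°) = cos²203° - sin²203° = 0.6947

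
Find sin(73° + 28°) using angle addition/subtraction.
sin(73° + 28°) = sin 73° cos 28° + cos 73° sin 28° = 0.9816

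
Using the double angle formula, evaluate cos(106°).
cos(106°) = cos²53° - sin²53° = -0.2756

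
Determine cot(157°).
cot(157°) = -2.356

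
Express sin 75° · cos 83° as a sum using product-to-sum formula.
sin 75° cos 83° = (1/2)[sin(75°+83°) + sin(75°-83°)]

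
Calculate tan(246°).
tan(246°) = 2.246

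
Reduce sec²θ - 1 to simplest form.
sec²θ - 1 = tan²θ (using Pythagorean identity)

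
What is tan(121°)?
tan(121°) = -1.664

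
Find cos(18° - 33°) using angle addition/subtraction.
cos(18° - 33°) = cos 18° cos 33° + sin 18° sin 33° = (√6+√2)/4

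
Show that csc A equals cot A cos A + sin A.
RHS = cos²A/sin A + sin A = (cos²A + sin²A)/sin A = 1/sin A = csc A = LHS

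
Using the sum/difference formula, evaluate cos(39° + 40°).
cos(39° + 40°) = cos 39° cos 40° - sin 39° sin 40° = 0.1908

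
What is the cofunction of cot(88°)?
cot(88°) = tan(90° - 88°) = tan(2°)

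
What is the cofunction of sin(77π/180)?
sin(77π/180) = cos(π/2 - 77π/180) = cos(13π/180)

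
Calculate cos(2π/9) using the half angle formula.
cos(2π/9) = √((1 + cos 4π/9)/2) = 0.766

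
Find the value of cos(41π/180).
cos(41π/180) = 0.7547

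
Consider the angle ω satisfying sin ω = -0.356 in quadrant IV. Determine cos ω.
cos ω = √(1 - sin²ω) = 0.9345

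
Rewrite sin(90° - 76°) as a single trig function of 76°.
sin(90° - 76°) = cos(76°)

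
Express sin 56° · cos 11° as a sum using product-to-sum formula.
sin 56° cos 11° = (1/2)[sin(56°+11°) + sin(56°-11°)]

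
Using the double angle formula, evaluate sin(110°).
sin(110°) = 2 sin 55° cos 55° = 0.9397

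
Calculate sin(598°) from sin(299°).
sin(598°) = 2 sin 299° cos 299° = -0.848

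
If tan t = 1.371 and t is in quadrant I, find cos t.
cos t = 0.5893 (using tan²t + 1 = sec²t)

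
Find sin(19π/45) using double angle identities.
sin(19π/45) = 2 sin 19π/90 cos 19π/90 = 0.9703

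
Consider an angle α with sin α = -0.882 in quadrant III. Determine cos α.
cos α = ±√(1 - sin²α) = -0.4712 (negative in QIII)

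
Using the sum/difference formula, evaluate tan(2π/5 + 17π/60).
tan(2π/5 + 17π/60) = (tan 2π/5 + tan 17π/60)/(1 - tan 2π/5 tan 17π/60) = -1.54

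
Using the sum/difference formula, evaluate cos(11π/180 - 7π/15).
cos(11π/180 - 7π/15) = cos 11π/180 cos 7π/15 + sin 11π/180 sin 7π/15 = 0.2924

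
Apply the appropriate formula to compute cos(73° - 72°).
cos(73° - 72°) = cos 73° cos 72° + sin 73° sin 72° = 0.9998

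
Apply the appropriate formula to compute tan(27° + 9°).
tan(27° + 9°) = (tan 27° + tan 9°)/(1 - tan 27° tan 9°) = 0.7265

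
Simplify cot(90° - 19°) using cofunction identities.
cot(90° - 19°) = tan(19°)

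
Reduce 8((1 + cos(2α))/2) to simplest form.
8((1 + cos(2α))/2) = 8(cos²α) (using Power reduction)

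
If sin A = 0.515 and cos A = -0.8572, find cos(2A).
cos(2A) = cos²A - sin²A = 0.4696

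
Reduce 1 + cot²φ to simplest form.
1 + cot²φ = csc²φ (using Pythagorean identity)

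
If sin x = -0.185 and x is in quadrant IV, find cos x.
cos x = 0.9827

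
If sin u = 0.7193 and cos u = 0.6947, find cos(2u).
cos(2u) = cos²u - sin²u = -0.03478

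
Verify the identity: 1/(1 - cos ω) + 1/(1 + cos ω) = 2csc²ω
LHS = [(1 + cos ω) + (1 - cos ω)] / [(1 - cos ω)(1 + cos ω)] = 2/(1 - cos²ω) = 2/sin²ω = 2csc²ω = RHS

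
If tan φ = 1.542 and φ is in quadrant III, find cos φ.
cos φ = -0.5441 (using tan²φ + 1 = sec²φ)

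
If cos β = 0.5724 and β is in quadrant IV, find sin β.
sin β = -0.82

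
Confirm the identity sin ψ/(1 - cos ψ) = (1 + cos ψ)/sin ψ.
LHS = sin ψ(1 + cos ψ) / ((1 - cos ψ)(1 + cos ψ)) = sin ψ(1 + cos ψ) / (1 - cos²ψ) = sin ψ(1 + cos ψ) / sin²ψ = (1 + cos ψ)/sin ψ = RHS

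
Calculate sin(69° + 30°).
sin(69° + 30°) = sin 69° cos 30° + cos 69° sin 30° = 0.9877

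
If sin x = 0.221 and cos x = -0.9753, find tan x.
tan x = sin x / cos x = -0.2266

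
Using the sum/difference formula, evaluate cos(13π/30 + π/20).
cos(13π/30 + π/20) = cos 13π/30 cos π/20 - sin 13π/30 sin π/20 = 0.05234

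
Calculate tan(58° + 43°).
tan(58° + 43°) = (tan 58° + tan 43°)/(1 - tan 58° tan 43°) = -5.145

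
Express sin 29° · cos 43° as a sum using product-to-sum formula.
sin 29° cos 43° = (1/2)[sin(29°+43°) + sin(29°-43°)]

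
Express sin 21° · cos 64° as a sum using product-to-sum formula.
sin 21° cos 64° = (1/2)[sin(21°+64°) + sin(21°-64°)]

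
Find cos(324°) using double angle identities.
cos(324°) = cos²162° - sin²162° = 0.809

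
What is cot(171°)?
cot(171°) = -6.314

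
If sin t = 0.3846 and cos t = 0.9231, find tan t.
tan t = sin t / cos t = 0.4166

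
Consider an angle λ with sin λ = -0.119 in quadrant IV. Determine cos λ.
cos λ = √(1 - sin²λ) = 0.9929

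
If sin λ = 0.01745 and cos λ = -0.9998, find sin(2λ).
sin(2λ) = 2 sin λ cos λ = -0.03489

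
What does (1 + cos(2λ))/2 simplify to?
(1 + cos(2λ))/2 = cos²λ (using Power reduction)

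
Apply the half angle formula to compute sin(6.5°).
sin(6.5°) = √((1 - cos 13°)/2) = 0.1132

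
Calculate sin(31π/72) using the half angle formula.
sin(31π/72) = √((1 - cos 31π/36)/2) = 0.9763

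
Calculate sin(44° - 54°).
sin(44° - 54°) = sin 44° cos 54° - cos 44° sin 54° = -0.1736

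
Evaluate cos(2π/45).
cos(2π/45) = 0.9903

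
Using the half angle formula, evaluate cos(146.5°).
cos(146.5°) = -√((1 + cos 293°)/2) = -0.8339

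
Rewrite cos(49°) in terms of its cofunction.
cos(49°) = sin(90° - 49°) = sin(41°)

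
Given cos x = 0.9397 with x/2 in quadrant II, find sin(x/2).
sin(x/2) = ±√((1 - cos x)/2); positive since x/2 ∈ QII, so sin(x/2) = 0.1736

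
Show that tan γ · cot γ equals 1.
LHS = (sin γ/cos γ) · (cos γ/sin γ) = 1 = RHS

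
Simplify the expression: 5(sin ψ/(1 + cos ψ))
5(sin ψ/(1 + cos ψ)) = 5(tan(ψ/2)) (using Half angle)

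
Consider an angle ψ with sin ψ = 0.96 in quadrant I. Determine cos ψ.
cos ψ = √(1 - sin²ψ) = 0.28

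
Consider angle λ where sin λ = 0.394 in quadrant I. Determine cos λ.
cos λ = √(1 - sin²λ) = 0.9191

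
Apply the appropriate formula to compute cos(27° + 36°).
cos(27° + 36°) = cos 27° cos 36° - sin 27° sin 36° = 0.454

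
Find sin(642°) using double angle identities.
sin(642°) = 2 sin 321° cos 321° = -0.9781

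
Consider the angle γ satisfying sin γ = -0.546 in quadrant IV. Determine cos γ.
cos γ = √(1 - sin²γ) = 0.8378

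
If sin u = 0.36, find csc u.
csc u = 1/sin u = 2.778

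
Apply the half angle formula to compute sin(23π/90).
sin(23π/90) = √((1 - cos 23π/45)/2) = 0.7193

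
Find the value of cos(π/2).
cos(π/2) = 0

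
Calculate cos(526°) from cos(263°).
cos(526°) = cos²263° - sin²263° = -0.9703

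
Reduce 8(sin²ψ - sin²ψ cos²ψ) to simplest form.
8(sin²ψ - sin²ψ cos²ψ) = 8(sin⁴ψ) (using Factoring)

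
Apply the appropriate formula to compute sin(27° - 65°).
sin(27° - 65°) = sin 27° cos 65° - cos 27° sin 65° = -0.6157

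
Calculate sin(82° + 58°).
sin(82° + 58°) = sin 82° cos 58° + cos 82° sin 58° = 0.6428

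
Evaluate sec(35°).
sec(35°) = 1.221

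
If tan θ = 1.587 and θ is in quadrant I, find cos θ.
cos θ = 0.5331 (using tan²θ + 1 = sec²θ)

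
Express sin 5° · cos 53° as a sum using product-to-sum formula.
sin 5° cos 53° = (1/2)[sin(5°+53°) + sin(5°-53°)]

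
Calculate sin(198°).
sin(198°) = -0.309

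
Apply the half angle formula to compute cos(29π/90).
cos(29π/90) = √((1 + cos 29π/45)/2) = 0.5299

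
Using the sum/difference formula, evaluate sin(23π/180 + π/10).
sin(23π/180 + π/10) = sin 23π/180 cos π/10 + cos 23π/180 sin π/10 = 0.6561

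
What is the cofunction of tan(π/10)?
tan(π/10) = cot(π/2 - π/10) = cot(2π/5)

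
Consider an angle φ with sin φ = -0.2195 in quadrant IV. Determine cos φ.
cos φ = √(1 - sin²φ) = 0.9756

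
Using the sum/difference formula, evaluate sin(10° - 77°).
sin(10° - 77°) = sin 10° cos 77° - cos 10° sin 77° = -0.9205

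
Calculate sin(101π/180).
sin(101π/180) = 0.9816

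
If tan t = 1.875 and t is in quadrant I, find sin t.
sin t = 0.8824 (using tan²t + 1 = sec²t)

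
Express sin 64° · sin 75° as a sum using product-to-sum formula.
sin 64° sin 75° = (1/2)[cos(64°-75°) - cos(64°+75°)]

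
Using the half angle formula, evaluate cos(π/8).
cos(π/8) = √((1 + cos π/4)/2) = √(2+√2)/2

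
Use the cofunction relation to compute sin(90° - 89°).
sin(90° - 89°) = cos(89°) = 0.01745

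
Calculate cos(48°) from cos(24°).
cos(48°) = cos²24° - sin²24° = 0.6691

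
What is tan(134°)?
tan(134°) = -1.036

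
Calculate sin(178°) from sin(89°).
sin(178°) = 2 sin 89° cos 89° = 0.0349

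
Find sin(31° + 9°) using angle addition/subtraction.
sin(31° + 9°) = sin 31° cos 9° + cos 31° sin 9° = 0.6428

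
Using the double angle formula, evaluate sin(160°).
sin(160°) = 2 sin 80° cos 80° = 0.342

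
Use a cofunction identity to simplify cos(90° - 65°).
cos(90° - 65°) = sin(65°)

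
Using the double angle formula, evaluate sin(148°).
sin(148°) = 2 sin 74° cos 74° = 0.5299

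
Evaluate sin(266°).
sin(266°) = -0.9976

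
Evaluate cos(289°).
cos(289°) = 0.3256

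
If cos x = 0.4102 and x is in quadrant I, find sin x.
sin x = 0.912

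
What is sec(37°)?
sec(37°) = 1.252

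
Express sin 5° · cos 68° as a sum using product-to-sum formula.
sin 5° cos 68° = (1/2)[sin(5°+68°) + sin(5°-68°)]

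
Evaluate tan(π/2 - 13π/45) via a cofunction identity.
tan(π/2 - 13π/45) = cot(13π/45) = 0.7813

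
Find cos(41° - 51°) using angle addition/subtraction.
cos(41° - 51°) = cos 41° cos 51° + sin 41° sin 51° = 0.9848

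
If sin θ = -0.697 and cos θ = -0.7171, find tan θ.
tan θ = sin θ / cos θ = 0.972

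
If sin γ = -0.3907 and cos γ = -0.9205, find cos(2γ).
cos(2γ) = cos²γ - sin²γ = 0.6947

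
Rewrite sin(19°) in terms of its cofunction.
sin(19°) = cos(90° - 19°) = cos(71°)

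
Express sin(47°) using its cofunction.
sin(47°) = cos(90° - 47°) = cos(43°)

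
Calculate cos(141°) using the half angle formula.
cos(141°) = -√((1 + cos 282°)/2) = -0.7771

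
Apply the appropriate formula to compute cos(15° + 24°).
cos(15° + 24°) = cos 15° cos 24° - sin 15° sin 24° = 0.7771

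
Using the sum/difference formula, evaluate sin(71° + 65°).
sin(71° + 65°) = sin 71° cos 65° + cos 71° sin 65° = 0.6947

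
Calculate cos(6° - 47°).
cos(6° - 47°) = cos 6° cos 47° + sin 6° sin 47° = 0.7547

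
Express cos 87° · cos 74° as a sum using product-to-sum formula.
cos 87° cos 74° = (1/2)[cos(87°-74°) + cos(87°+74°)]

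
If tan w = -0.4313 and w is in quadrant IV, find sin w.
sin w = -0.396 (using tan²w + 1 = sec²w)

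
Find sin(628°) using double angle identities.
sin(628°) = 2 sin 314° cos 314° = -0.9994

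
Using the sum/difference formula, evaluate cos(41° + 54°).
cos(41° + 54°) = cos 41° cos 54° - sin 41° sin 54° = -0.08716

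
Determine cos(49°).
cos(49°) = 0.6561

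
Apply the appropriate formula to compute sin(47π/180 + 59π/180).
sin(47π/180 + 59π/180) = sin 47π/180 cos 59π/180 + cos 47π/180 sin 59π/180 = 0.9613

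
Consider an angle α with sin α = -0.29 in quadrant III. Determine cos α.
cos α = ±√(1 - sin²α) = -0.957 (negative in QIII)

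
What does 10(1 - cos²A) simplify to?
10(1 - cos²A) = 10(sin²A) (using Pythagorean identity)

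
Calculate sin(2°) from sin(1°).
sin(2°) = 2 sin 1° cos 1° = 0.0349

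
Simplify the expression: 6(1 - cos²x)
6(1 - cos²x) = 6(sin²x) (using Pythagorean identity)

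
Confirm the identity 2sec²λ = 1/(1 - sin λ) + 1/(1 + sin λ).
RHS = [(1 + sin λ) + (1 - sin λ)] / [(1 - sin λ)(1 + sin λ)] = 2/(1 - sin²λ) = 2/cos²λ = 2sec²λ = LHS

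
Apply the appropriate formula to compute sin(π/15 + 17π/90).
sin(π/15 + 17π/90) = sin π/15 cos 17π/90 + cos π/15 sin 17π/90 = 0.7193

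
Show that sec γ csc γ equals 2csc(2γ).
RHS = 2/sin(2γ) = 2/(2 sin γ cos γ) = 1/(sin γ cos γ) = (1/cos γ)(1/sin γ) = sec γ csc γ = LHS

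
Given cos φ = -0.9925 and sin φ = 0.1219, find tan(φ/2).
tan(φ/2) = sin φ / (1 + cos φ) = 16.25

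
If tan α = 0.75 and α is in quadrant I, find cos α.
cos α = 0.8 (using tan²α + 1 = sec²α)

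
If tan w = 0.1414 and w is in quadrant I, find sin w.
sin w = 0.14 (using tan²w + 1 = sec²w)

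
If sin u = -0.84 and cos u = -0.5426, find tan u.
tan u = sin u / cos u = 1.548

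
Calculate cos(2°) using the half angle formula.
cos(2°) = √((1 + cos 4°)/2) = 0.9994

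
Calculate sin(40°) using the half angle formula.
sin(40°) = √((1 - cos 80°)/2) = 0.6428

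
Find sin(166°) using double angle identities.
sin(166°) = 2 sin 83° cos 83° = 0.2419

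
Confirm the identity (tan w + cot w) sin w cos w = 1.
LHS = (sin w/cos w + cos w/sin w) sin w cos w = ((sin²w + cos²w)/(sin w cos w)) · sin w cos w = sin²w + cos²w = 1 = RHS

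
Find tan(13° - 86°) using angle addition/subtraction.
tan(13° - 86°) = (tan 13° - tan 86°)/(1 + tan 13° tan 86°) = -3.271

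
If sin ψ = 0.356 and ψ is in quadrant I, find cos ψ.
cos ψ = 0.9345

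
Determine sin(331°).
sin(331°) = -0.4848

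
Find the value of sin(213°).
sin(213°) = -0.5446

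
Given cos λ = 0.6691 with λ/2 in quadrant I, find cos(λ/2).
cos(λ/2) = ±√((1 + cos λ)/2); positive since λ/2 ∈ QI, so cos(λ/2) = 0.9135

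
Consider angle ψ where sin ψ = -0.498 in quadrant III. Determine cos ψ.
cos ψ = ±√(1 - sin²ψ) = -0.8672 (negative in QIII)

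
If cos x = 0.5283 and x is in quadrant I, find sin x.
sin x = 0.8491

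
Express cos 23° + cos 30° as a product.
cos 23° + cos 30° = 2 cos(26.5°) cos(-3.5°)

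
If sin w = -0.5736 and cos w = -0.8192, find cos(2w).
cos(2w) = cos²w - sin²w = 0.3421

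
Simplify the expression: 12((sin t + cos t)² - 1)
12((sin t + cos t)² - 1) = 12(sin(2t)) (using Pythagorean + double angle)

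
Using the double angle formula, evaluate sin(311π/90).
sin(311π/90) = 2 sin 311π/180 cos 311π/180 = -0.9903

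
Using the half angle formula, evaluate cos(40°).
cos(40°) = √((1 + cos 80°)/2) = 0.766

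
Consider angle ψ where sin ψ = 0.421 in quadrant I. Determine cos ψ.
cos ψ = √(1 - sin²ψ) = 0.9071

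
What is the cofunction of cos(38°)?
cos(38°) = sin(90° - 38°) = sin(52°)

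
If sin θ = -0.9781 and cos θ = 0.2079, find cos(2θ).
cos(2θ) = cos²θ - sin²θ = -0.9135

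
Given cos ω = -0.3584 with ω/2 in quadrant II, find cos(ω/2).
cos(ω/2) = ±√((1 + cos ω)/2); negative since ω/2 ∈ QII, so cos(ω/2) = -0.5664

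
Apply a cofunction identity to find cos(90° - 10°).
cos(90° - 10°) = sin(10°) = 0.1736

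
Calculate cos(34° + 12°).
cos(34° + 12°) = cos 34° cos 12° - sin 34° sin 12° = 0.6947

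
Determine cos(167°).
cos(167°) = -0.9744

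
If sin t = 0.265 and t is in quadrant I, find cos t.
cos t = 0.9642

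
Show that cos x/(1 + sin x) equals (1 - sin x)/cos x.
RHS = (1 - sin x)(1 + sin x) / (cos x(1 + sin x)) = (1 - sin²x) / (cos x(1 + sin x)) = cos²x / (cos x(1 + sin x)) = cos x/(1 + sin x) = LHS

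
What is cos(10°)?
cos(10°) = 0.9848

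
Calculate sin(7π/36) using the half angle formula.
sin(7π/36) = √((1 - cos 7π/18)/2) = 0.5736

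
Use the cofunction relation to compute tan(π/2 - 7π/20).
tan(π/2 - 7π/20) = cot(7π/20) = 0.5095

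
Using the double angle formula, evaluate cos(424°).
cos(424°) = cos²212° - sin²212° = 0.4384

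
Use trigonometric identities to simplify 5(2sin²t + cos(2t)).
5(2sin²t + cos(2t)) = 5 (using Double angle)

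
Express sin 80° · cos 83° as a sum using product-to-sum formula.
sin 80° cos 83° = (1/2)[sin(80°+83°) + sin(80°-83°)]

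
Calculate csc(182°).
csc(182°) = -28.65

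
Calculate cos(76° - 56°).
cos(76° - 56°) = cos 76° cos 56° + sin 76° sin 56° = 0.9397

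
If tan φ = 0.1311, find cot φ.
cot φ = 1/tan φ = 7.628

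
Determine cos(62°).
cos(62°) = 0.4695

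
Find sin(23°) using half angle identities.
sin(23°) = √((1 - cos 46°)/2) = 0.3907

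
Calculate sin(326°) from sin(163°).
sin(326°) = 2 sin 163° cos 163° = -0.5592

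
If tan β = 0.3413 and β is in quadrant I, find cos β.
cos β = 0.9464 (using tan²β + 1 = sec²β)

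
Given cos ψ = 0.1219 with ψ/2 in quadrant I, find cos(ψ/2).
cos(ψ/2) = ±√((1 + cos ψ)/2); positive since ψ/2 ∈ QI, so cos(ψ/2) = 0.749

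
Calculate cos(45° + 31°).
cos(45° + 31°) = cos 45° cos 31° - sin 45° sin 31° = 0.2419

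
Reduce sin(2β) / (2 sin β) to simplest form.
sin(2β) / (2 sin β) = cos β (using Double angle)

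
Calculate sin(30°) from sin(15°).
sin(30°) = 2 sin 15° cos 15° = 1/2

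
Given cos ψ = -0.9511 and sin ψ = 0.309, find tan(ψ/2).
tan(ψ/2) = sin ψ / (1 + cos ψ) = 6.319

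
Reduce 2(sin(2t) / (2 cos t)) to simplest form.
2(sin(2t) / (2 cos t)) = 2(sin t) (using Double angle)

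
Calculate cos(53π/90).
cos(53π/90) = -0.2756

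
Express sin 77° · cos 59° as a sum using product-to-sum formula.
sin 77° cos 59° = (1/2)[sin(77°+59°) + sin(77°-59°)]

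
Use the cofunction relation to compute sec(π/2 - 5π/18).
sec(π/2 - 5π/18) = csc(5π/18) = 1.305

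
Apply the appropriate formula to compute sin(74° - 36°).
sin(74° - 36°) = sin 74° cos 36° - cos 74° sin 36° = 0.6157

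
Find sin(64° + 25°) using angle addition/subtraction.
sin(64° + 25°) = sin 64° cos 25° + cos 64° sin 25° = 0.9998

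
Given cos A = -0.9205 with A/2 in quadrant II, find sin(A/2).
sin(A/2) = ±√((1 - cos A)/2); positive since A/2 ∈ QII, so sin(A/2) = 0.9799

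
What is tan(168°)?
tan(168°) = -0.2126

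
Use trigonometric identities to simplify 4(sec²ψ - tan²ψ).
4(sec²ψ - tan²ψ) = 4 (using Pythagorean identity)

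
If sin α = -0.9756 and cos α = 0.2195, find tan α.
tan α = sin α / cos α = -4.445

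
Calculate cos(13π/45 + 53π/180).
cos(13π/45 + 53π/180) = cos 13π/45 cos 53π/180 - sin 13π/45 sin 53π/180 = -(√6-√2)/4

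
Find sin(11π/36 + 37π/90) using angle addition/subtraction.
sin(11π/36 + 37π/90) = sin 11π/36 cos 37π/90 + cos 11π/36 sin 37π/90 = 0.7771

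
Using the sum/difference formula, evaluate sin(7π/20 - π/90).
sin(7π/20 - π/90) = sin 7π/20 cos π/90 - cos 7π/20 sin π/90 = 0.8746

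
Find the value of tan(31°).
tan(31°) = 0.6009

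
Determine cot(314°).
cot(314°) = -0.9657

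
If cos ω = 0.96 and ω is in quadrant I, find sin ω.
sin ω = 0.28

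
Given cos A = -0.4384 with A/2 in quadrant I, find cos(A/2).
cos(A/2) = ±√((1 + cos A)/2); positive since A/2 ∈ QI, so cos(A/2) = 0.5299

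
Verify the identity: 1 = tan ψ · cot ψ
RHS = (sin ψ/cos ψ) · (cos ψ/sin ψ) = 1 = LHS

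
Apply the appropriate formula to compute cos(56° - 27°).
cos(56° - 27°) = cos 56° cos 27° + sin 56° sin 27° = 0.8746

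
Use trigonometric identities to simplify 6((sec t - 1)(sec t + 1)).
6((sec t - 1)(sec t + 1)) = 6(tan²t) (using Diff. of squares)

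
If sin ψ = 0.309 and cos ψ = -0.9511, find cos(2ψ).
cos(2ψ) = cos²ψ - sin²ψ = 0.8091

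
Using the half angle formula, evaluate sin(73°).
sin(73°) = √((1 - cos 146°)/2) = 0.9563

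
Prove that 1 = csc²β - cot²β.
RHS = 1/sin²β - cos²β/sin²β = (1 - cos²β)/sin²β = sin²β/sin²β = 1 = LHS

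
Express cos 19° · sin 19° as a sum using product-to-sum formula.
cos 19° sin 19° = (1/2)[sin(19°+19°) - sin(19°-19°)]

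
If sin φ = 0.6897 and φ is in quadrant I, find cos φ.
cos φ = 0.7241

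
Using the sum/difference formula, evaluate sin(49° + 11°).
sin(49° + 11°) = sin 49° cos 11° + cos 49° sin 11° = √3/2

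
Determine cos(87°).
cos(87°) = 0.05234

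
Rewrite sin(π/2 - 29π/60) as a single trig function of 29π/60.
sin(π/2 - 29π/60) = cos(29π/60)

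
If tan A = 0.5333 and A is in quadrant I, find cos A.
cos A = 0.8824 (using tan²A + 1 = sec²A)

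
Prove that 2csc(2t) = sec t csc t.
LHS = 2/sin(2t) = 2/(2 sin t cos t) = 1/(sin t cos t) = (1/cos t)(1/sin t) = sec t csc t = RHS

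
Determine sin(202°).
sin(202°) = -0.3746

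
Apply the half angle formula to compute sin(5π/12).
sin(5π/12) = √((1 - cos 5π/6)/2) = (√6+√2)/4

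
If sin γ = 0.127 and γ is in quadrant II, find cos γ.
cos γ = -0.9919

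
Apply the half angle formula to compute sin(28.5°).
sin(28.5°) = √((1 - cos 57°)/2) = 0.4772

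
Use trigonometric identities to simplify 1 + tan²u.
1 + tan²u = sec²u (using Pythagorean identity)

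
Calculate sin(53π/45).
sin(53π/45) = -0.5299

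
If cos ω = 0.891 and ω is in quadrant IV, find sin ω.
sin ω = -0.454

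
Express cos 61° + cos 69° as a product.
cos 61° + cos 69° = 2 cos(65°) cos(-4°)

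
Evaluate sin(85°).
sin(85°) = 0.9962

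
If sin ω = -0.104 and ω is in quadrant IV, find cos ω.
cos ω = 0.9946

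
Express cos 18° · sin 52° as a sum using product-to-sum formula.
cos 18° sin 52° = (1/2)[sin(18°+52°) - sin(18°-52°)]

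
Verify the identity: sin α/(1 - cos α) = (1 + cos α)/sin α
LHS = sin α(1 + cos α) / ((1 - cos α)(1 + cos α)) = sin α(1 + cos α) / (1 - cos²α) = sin α(1 + cos α) / sin²α = (1 + cos α)/sin α = RHS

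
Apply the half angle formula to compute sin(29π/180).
sin(29π/180) = √((1 - cos 29π/90)/2) = 0.4848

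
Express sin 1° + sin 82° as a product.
sin 1° + sin 82° = 2 sin(41.5°) cos(-40.5°)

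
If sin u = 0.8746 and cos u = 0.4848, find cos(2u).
cos(2u) = cos²u - sin²u = -0.5299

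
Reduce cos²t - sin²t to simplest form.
cos²t - sin²t = cos(2t) (using Double angle)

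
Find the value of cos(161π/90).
cos(161π/90) = 0.788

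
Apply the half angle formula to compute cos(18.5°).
cos(18.5°) = √((1 + cos 37°)/2) = 0.9483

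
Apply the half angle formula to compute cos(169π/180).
cos(169π/180) = -√((1 + cos 169π/90)/2) = -0.9816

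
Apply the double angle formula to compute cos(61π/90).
cos(61π/90) = cos²61π/180 - sin²61π/180 = -0.5299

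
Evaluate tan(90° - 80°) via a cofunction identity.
tan(90° - 80°) = cot(80°) = 0.1763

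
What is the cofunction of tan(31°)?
tan(31°) = cot(90° - 31°) = cot(59°)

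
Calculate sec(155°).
sec(155°) = -1.103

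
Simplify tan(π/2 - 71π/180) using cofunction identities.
tan(π/2 - 71π/180) = cot(71π/180)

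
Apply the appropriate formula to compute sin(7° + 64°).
sin(7° + 64°) = sin 7° cos 64° + cos 7° sin 64° = 0.9455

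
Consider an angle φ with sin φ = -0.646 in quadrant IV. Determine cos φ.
cos φ = √(1 - sin²φ) = 0.7633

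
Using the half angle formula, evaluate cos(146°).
cos(146°) = -√((1 + cos 292°)/2) = -0.829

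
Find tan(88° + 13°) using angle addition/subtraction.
tan(88° + 13°) = (tan 88° + tan 13°)/(1 - tan 88° tan 13°) = -5.145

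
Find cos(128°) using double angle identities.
cos(128°) = cos²64° - sin²64° = -0.6157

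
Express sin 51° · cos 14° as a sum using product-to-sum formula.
sin 51° cos 14° = (1/2)[sin(51°+14°) + sin(51°-14°)]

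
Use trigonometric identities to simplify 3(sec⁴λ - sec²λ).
3(sec⁴λ - sec²λ) = 3(tan⁴λ + tan²λ) (using Pythagorean)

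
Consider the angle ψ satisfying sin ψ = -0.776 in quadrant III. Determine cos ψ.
cos ψ = ±√(1 - sin²ψ) = -0.6307 (negative in QIII)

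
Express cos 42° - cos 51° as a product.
cos 42° - cos 51° = -2 sin(46.5°) sin(-4.5°)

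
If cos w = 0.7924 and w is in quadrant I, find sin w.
sin w = 0.61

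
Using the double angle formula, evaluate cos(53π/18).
cos(53π/18) = 1 - 2sin²53π/36 = -0.9848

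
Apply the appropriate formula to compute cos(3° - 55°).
cos(3° - 55°) = cos 3° cos 55° + sin 3° sin 55° = 0.6157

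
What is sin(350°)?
sin(350°) = -0.1736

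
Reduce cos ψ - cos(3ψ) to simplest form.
cos ψ - cos(3ψ) = 2 sin(2ψ) sin ψ (using Sum-to-product)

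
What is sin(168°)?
sin(168°) = 0.2079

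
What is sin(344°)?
sin(344°) = -0.2756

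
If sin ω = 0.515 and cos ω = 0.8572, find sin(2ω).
sin(2ω) = 2 sin ω cos ω = 0.8829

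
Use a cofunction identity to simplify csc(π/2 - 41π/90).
csc(π/2 - 41π/90) = sec(41π/90)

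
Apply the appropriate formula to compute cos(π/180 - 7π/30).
cos(π/180 - 7π/30) = cos π/180 cos 7π/30 + sin π/180 sin 7π/30 = 0.7547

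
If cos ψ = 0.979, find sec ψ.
sec ψ = 1/cos ψ = 1.021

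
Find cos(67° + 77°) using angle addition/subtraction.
cos(67° + 77°) = cos 67° cos 77° - sin 67° sin 77° = -0.809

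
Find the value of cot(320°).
cot(320°) = -1.192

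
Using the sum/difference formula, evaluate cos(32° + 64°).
cos(32° + 64°) = cos 32° cos 64° - sin 32° sin 64° = -0.1045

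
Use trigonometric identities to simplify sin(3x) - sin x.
sin(3x) - sin x = 2 cos(2x) sin x (using Sum-to-product)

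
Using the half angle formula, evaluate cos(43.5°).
cos(43.5°) = √((1 + cos 87°)/2) = 0.7254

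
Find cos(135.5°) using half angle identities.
cos(135.5°) = -√((1 + cos 271°)/2) = -0.7133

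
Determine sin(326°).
sin(326°) = -0.5592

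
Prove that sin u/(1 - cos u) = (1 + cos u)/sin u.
LHS = sin u(1 + cos u) / ((1 - cos u)(1 + cos u)) = sin u(1 + cos u) / (1 - cos²u) = sin u(1 + cos u) / sin²u = (1 + cos u)/sin u = RHS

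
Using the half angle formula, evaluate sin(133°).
sin(133°) = √((1 - cos 266°)/2) = 0.7314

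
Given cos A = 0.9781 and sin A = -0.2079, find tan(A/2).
tan(A/2) = sin A / (1 + cos A) = -0.1051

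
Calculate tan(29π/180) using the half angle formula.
tan(29π/180) = sin 29π/90 / (1 + cos 29π/90) = 0.5543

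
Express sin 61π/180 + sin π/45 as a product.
sin 61π/180 + sin π/45 = 2 sin(13π/72) cos(19π/120)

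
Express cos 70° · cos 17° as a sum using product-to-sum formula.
cos 70° cos 17° = (1/2)[cos(70°-17°) + cos(70°+17°)]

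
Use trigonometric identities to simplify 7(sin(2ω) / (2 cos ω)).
7(sin(2ω) / (2 cos ω)) = 7(sin ω) (using Double angle)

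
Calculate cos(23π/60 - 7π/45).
cos(23π/60 - 7π/45) = cos 23π/60 cos 7π/45 + sin 23π/60 sin 7π/45 = 0.7547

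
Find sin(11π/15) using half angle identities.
sin(11π/15) = √((1 - cos 22π/15)/2) = 0.7431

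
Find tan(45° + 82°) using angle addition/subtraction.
tan(45° + 82°) = (tan 45° + tan 82°)/(1 - tan 45° tan 82°) = -1.327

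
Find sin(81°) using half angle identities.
sin(81°) = √((1 - cos 162°)/2) = 0.9877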